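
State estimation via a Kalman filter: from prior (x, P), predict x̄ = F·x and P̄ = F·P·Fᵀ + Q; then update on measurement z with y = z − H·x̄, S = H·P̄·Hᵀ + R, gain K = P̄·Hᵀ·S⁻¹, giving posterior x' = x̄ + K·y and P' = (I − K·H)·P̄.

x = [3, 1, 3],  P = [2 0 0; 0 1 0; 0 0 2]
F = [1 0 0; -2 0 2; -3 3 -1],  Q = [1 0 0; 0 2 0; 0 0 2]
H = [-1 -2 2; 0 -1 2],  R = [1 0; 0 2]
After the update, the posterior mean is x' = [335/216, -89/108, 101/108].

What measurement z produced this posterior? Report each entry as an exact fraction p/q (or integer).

z = [2, 3]

x̄ = F·x = [3, 0, -9]
P̄ = F·P·Fᵀ + Q = [3 -4 -6; -4 18 8; -6 8 31]
S = H·P̄·Hᵀ + R = [144 120; 120 112]
K = P̄·Hᵀ·S⁻¹ = [11/108 -13/72; -97/108 17/18; -41/108 8/9]
x' − x̄ = [-313/216, -89/108, 1073/108] = K·y
y = (KᵀK)⁻¹·Kᵀ·(x' − x̄) = [23, 21]
z = y + H·x̄ = [23, 21] + [-21, -18] = [2, 3]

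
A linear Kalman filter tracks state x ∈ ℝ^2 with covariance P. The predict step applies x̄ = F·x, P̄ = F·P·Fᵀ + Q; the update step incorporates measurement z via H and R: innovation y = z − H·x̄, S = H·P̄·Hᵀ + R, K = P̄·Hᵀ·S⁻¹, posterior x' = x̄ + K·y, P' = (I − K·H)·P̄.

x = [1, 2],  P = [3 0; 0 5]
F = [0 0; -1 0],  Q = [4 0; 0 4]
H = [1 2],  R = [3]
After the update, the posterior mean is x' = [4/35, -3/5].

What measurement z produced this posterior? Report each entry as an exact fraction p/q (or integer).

x̄ = F·x = [0, -1]
P̄ = F·P·Fᵀ + Q = [4 0; 0 7]
S = H·P̄·Hᵀ + R = [35]
K = P̄·Hᵀ·S⁻¹ = [4/35; 2/5]
x' − x̄ = [4/35, 2/5] = K·y
y = (KᵀK)⁻¹·Kᵀ·(x' − x̄) = [1]
z = y + H·x̄ = [1] + [-2] = [-1]

z = [-1]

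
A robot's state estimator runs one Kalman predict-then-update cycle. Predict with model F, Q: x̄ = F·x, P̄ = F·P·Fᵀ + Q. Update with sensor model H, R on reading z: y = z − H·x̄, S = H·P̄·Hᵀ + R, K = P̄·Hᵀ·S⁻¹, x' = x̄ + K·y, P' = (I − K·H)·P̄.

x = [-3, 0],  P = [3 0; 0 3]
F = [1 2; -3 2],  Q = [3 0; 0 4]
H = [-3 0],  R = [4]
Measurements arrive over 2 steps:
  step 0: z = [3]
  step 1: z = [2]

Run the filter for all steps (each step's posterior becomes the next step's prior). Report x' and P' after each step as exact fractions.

step 0: x̄ = F·x = [-3, 9]
step 0: P̄ = F·P·Fᵀ + Q = [18 3; 3 43]
step 0: y = z − H·x̄ = [-6]
step 0: S = H·P̄·Hᵀ + R = [166]
step 0: K = P̄·Hᵀ·S⁻¹ = [-27/83; -9/166]
step 0: x' = x̄ + K·y = [-87/83, 774/83]
step 0: P' = (I − K·H)·P̄ = [36/83 6/83; 6/83 7057/166]
step 1: x̄ = F·x = [1461/83, 1809/83]
step 1: P̄ = F·P·Fᵀ + Q = [14423/83 13982/83; 13982/83 14698/83]
step 1: y = z − H·x̄ = [4549/83]
step 1: S = H·P̄·Hᵀ + R = [130139/83]
step 1: K = P̄·Hᵀ·S⁻¹ = [-43269/130139; -41946/130139]
step 1: x' = x̄ + K·y = [-80694/130139, 537459/130139]
step 1: P' = (I − K·H)·P̄ = [57692/130139 55928/130139; 55928/130139 1847182/130139]

step 0: x' = [-87/83, 774/83], P' = [36/83 6/83; 6/83 7057/166]
step 1: x' = [-80694/130139, 537459/130139], P' = [57692/130139 55928/130139; 55928/130139 1847182/130139]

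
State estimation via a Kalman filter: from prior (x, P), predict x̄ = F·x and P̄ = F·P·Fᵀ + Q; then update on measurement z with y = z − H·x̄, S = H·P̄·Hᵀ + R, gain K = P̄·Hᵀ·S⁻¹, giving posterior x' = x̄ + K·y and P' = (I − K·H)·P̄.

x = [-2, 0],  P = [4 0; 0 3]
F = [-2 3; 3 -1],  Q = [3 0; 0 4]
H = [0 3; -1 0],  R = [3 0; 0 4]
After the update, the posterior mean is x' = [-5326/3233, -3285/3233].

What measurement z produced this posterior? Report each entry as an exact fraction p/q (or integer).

x̄ = F·x = [4, -6]
P̄ = F·P·Fᵀ + Q = [46 -33; -33 43]
S = H·P̄·Hᵀ + R = [390 99; 99 50]
K = P̄·Hᵀ·S⁻¹ = [-132/3233 -2713/3233; 1061/3233 33/3233]
x' − x̄ = [-18258/3233, 16113/3233] = K·y
y = (KᵀK)⁻¹·Kᵀ·(x' − x̄) = [15, 6]
z = y + H·x̄ = [15, 6] + [-18, -4] = [-3, 2]

z = [-3, 2]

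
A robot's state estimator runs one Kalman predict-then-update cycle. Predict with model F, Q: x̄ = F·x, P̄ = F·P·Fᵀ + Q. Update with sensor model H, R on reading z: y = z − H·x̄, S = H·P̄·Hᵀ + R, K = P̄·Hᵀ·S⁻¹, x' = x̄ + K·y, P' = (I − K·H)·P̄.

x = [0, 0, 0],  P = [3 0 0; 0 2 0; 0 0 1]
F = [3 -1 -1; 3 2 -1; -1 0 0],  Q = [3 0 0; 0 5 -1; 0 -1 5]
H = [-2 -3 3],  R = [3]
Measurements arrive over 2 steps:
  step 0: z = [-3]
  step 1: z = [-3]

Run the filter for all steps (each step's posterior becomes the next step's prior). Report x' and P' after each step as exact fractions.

step 0: x̄ = F·x = [0, 0, 0]
step 0: P̄ = F·P·Fᵀ + Q = [33 24 -9; 24 41 -10; -9 -10 8]
step 0: y = z − H·x̄ = [-3]
step 0: S = H·P̄·Hᵀ + R = [1152]
step 0: K = P̄·Hᵀ·S⁻¹ = [-55/384; -67/384; 1/16]
step 0: x' = x̄ + K·y = [55/128, 67/128, -3/16]
step 0: P' = (I − K·H)·P̄ = [1199/128 -613/128 21/16; -613/128 759/128 41/16; 21/16 41/16 7/2]
step 1: x̄ = F·x = [61/64, 323/128, -55/128]
step 1: P̄ = F·P·Fᵀ + Q = [3927/32 3273/64 -2021/64; 3273/64 5239/128 -2331/128; -2021/64 -2331/128 1839/128]
step 1: y = z − H·x̄ = [497/64]
step 1: S = H·P̄·Hᵀ + R = [73983/32]
step 1: K = P̄·Hᵀ·S⁻¹ = [-405/1897; -459/3794; 1471/21138]
step 1: x' = x̄ + K·y = [-191/271, 1717/1084, 4681/42276]
step 1: P' = (I − K·H)·P̄ = [32892/1897 -16266/1897 751/271; -16266/1897 53807/7588 1359/1084; 751/271 1359/1084 134047/42276]

step 0: x' = [55/128, 67/128, -3/16], P' = [1199/128 -613/128 21/16; -613/128 759/128 41/16; 21/16 41/16 7/2]
step 1: x' = [-191/271, 1717/1084, 4681/42276], P' = [32892/1897 -16266/1897 751/271; -16266/1897 53807/7588 1359/1084; 751/271 1359/1084 134047/42276]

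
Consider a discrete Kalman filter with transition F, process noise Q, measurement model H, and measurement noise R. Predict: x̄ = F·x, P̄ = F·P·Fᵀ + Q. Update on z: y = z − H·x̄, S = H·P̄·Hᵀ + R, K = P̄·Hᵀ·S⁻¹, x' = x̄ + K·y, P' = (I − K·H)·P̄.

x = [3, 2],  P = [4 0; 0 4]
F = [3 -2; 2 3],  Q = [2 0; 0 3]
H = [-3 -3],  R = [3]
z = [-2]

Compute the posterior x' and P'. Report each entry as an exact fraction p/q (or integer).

x' = [-503/164, 1241/328]
P' = [2241/82 -4455/164; -4455/164 8965/328]

x̄ = F·x = [5, 12]
P̄ = F·P·Fᵀ + Q = [54 0; 0 55]
y = z − H·x̄ = [49]
S = H·P̄·Hᵀ + R = [984]
K = P̄·Hᵀ·S⁻¹ = [-27/164; -55/328]
x' = x̄ + K·y = [-503/164, 1241/328]
P' = (I − K·H)·P̄ = [2241/82 -4455/164; -4455/164 8965/328]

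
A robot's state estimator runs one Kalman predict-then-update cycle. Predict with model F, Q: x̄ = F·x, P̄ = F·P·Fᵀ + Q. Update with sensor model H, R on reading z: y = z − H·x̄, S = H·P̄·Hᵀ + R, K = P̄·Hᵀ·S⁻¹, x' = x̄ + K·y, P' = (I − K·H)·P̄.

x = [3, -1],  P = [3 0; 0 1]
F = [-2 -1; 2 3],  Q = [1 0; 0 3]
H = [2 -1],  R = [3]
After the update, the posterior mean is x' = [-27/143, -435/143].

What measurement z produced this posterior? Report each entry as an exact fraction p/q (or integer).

x̄ = F·x = [-5, 3]
P̄ = F·P·Fᵀ + Q = [14 -15; -15 24]
S = H·P̄·Hᵀ + R = [143]
K = P̄·Hᵀ·S⁻¹ = [43/143; -54/143]
x' − x̄ = [688/143, -864/143] = K·y
y = (KᵀK)⁻¹·Kᵀ·(x' − x̄) = [16]
z = y + H·x̄ = [16] + [-13] = [3]

z = [3]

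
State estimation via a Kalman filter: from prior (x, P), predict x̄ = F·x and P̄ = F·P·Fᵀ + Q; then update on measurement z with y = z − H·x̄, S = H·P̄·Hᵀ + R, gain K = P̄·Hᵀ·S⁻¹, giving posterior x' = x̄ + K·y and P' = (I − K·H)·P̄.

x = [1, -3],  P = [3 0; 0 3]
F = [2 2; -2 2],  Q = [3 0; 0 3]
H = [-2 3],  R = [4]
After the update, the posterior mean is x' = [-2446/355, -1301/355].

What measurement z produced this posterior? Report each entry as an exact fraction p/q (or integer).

x̄ = F·x = [-4, -8]
P̄ = F·P·Fᵀ + Q = [27 0; 0 27]
S = H·P̄·Hᵀ + R = [355]
K = P̄·Hᵀ·S⁻¹ = [-54/355; 81/355]
x' − x̄ = [-1026/355, 1539/355] = K·y
y = (KᵀK)⁻¹·Kᵀ·(x' − x̄) = [19]
z = y + H·x̄ = [19] + [-16] = [3]

z = [3]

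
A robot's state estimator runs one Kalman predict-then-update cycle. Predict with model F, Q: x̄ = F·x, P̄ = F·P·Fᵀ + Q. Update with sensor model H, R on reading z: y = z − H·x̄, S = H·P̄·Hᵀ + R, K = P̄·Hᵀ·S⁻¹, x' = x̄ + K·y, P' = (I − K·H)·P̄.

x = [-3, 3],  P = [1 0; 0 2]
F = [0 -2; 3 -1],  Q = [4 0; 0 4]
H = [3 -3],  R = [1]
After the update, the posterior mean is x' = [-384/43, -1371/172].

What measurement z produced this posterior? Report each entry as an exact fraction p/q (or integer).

z = [-3]

x̄ = F·x = [-6, -12]
P̄ = F·P·Fᵀ + Q = [12 4; 4 15]
S = H·P̄·Hᵀ + R = [172]
K = P̄·Hᵀ·S⁻¹ = [6/43; -33/172]
x' − x̄ = [-126/43, 693/172] = K·y
y = (KᵀK)⁻¹·Kᵀ·(x' − x̄) = [-21]
z = y + H·x̄ = [-21] + [18] = [-3]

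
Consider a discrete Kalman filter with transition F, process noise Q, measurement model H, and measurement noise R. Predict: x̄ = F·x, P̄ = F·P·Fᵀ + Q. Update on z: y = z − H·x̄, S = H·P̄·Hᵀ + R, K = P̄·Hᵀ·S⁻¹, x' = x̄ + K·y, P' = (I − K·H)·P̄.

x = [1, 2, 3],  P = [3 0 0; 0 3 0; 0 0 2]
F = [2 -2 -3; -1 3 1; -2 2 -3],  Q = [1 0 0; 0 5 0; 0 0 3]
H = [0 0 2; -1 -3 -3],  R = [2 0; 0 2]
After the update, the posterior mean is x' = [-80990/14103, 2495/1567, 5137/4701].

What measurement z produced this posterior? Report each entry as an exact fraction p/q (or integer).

z = [3, -2]

x̄ = F·x = [-11, 8, -7]
P̄ = F·P·Fᵀ + Q = [43 -30 -6; -30 37 18; -6 18 45]
S = H·P̄·Hᵀ + R = [182 -366; -366 891]
K = P̄·Hᵀ·S⁻¹ = [2183/4701 3719/14103; -963/1567 -633/1567; 734/1567 -61/4701]
x' − x̄ = [74143/14103, -10041/1567, 38044/4701] = K·y
y = (KᵀK)⁻¹·Kᵀ·(x' − x̄) = [17, -10]
z = y + H·x̄ = [17, -10] + [-14, 8] = [3, -2]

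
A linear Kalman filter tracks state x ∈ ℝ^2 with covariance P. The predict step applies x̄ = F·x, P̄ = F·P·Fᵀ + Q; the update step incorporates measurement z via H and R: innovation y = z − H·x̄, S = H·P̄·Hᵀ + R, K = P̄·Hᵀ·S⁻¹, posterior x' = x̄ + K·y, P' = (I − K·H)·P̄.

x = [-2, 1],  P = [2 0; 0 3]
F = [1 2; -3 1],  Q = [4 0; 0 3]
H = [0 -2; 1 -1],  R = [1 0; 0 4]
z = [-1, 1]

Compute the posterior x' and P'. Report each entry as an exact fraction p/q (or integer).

x̄ = F·x = [0, 7]
P̄ = F·P·Fᵀ + Q = [18 0; 0 24]
y = z − H·x̄ = [13, 8]
S = H·P̄·Hᵀ + R = [97 48; 48 46]
K = P̄·Hᵀ·S⁻¹ = [-432/1079 873/1079; -528/1079 -12/1079]
x' = x̄ + K·y = [1368/1079, 593/1079]
P' = (I − K·H)·P̄ = [3708/1079 216/1079; 216/1079 264/1079]

x' = [1368/1079, 593/1079]
P' = [3708/1079 216/1079; 216/1079 264/1079]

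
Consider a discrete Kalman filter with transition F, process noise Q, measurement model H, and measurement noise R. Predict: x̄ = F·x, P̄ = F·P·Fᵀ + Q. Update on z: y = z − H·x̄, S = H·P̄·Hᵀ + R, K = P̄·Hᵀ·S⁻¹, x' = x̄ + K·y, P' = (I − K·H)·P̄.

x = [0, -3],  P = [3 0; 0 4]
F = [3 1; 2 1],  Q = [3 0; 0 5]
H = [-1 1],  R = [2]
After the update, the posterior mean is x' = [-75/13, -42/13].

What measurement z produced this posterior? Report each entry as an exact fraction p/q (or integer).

x̄ = F·x = [-3, -3]
P̄ = F·P·Fᵀ + Q = [34 22; 22 21]
S = H·P̄·Hᵀ + R = [13]
K = P̄·Hᵀ·S⁻¹ = [-12/13; -1/13]
x' − x̄ = [-36/13, -3/13] = K·y
y = (KᵀK)⁻¹·Kᵀ·(x' − x̄) = [3]
z = y + H·x̄ = [3] + [0] = [3]

z = [3]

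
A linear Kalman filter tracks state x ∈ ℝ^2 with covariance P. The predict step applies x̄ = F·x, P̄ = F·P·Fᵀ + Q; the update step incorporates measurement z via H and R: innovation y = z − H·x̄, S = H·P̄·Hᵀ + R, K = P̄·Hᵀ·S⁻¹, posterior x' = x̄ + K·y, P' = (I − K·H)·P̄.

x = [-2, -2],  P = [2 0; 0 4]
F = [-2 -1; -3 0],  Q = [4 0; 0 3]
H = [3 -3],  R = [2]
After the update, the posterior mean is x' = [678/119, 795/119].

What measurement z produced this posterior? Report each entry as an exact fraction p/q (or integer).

x̄ = F·x = [6, 6]
P̄ = F·P·Fᵀ + Q = [16 12; 12 21]
S = H·P̄·Hᵀ + R = [119]
K = P̄·Hᵀ·S⁻¹ = [12/119; -27/119]
x' − x̄ = [-36/119, 81/119] = K·y
y = (KᵀK)⁻¹·Kᵀ·(x' − x̄) = [-3]
z = y + H·x̄ = [-3] + [0] = [-3]

z = [-3]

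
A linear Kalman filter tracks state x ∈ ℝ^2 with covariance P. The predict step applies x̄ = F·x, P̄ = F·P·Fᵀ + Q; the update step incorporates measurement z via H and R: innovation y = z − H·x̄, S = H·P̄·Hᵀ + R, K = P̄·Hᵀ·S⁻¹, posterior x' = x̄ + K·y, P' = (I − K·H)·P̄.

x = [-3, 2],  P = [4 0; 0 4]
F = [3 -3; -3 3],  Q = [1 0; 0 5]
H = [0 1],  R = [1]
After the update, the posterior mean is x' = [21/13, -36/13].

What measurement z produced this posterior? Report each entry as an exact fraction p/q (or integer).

z = [-3]

x̄ = F·x = [-15, 15]
P̄ = F·P·Fᵀ + Q = [73 -72; -72 77]
S = H·P̄·Hᵀ + R = [78]
K = P̄·Hᵀ·S⁻¹ = [-12/13; 77/78]
x' − x̄ = [216/13, -231/13] = K·y
y = (KᵀK)⁻¹·Kᵀ·(x' − x̄) = [-18]
z = y + H·x̄ = [-18] + [15] = [-3]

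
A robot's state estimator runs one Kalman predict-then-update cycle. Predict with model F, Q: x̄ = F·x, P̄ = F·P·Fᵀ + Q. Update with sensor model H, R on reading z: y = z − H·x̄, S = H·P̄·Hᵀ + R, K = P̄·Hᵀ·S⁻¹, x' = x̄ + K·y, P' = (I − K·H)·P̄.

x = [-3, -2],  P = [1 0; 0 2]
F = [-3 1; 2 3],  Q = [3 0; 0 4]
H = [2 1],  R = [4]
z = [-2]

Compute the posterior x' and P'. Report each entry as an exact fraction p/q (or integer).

x̄ = F·x = [7, -12]
P̄ = F·P·Fᵀ + Q = [14 0; 0 26]
y = z − H·x̄ = [-4]
S = H·P̄·Hᵀ + R = [86]
K = P̄·Hᵀ·S⁻¹ = [14/43; 13/43]
x' = x̄ + K·y = [245/43, -568/43]
P' = (I − K·H)·P̄ = [210/43 -364/43; -364/43 780/43]

x' = [245/43, -568/43]
P' = [210/43 -364/43; -364/43 780/43]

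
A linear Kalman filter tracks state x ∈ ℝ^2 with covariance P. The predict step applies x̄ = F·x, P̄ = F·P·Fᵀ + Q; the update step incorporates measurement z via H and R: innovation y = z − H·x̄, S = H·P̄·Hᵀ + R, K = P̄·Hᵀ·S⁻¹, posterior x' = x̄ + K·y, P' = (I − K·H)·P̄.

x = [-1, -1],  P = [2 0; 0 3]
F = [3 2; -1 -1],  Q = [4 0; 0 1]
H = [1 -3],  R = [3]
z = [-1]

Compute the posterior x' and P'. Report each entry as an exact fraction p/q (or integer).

x' = [-115/163, 26/163]
P' = [642/163 144/163; 144/163 78/163]

x̄ = F·x = [-5, 2]
P̄ = F·P·Fᵀ + Q = [34 -12; -12 6]
y = z − H·x̄ = [10]
S = H·P̄·Hᵀ + R = [163]
K = P̄·Hᵀ·S⁻¹ = [70/163; -30/163]
x' = x̄ + K·y = [-115/163, 26/163]
P' = (I − K·H)·P̄ = [642/163 144/163; 144/163 78/163]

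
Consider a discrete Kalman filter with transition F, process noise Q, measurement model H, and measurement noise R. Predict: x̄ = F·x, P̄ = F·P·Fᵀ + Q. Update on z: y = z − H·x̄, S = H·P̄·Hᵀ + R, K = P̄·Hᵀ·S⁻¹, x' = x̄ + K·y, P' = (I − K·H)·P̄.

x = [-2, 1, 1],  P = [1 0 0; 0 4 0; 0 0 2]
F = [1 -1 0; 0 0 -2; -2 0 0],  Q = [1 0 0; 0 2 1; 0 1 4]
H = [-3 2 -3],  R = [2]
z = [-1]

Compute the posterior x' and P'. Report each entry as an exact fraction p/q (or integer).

x' = [-18/5, -23/20, 16/5]
P' = [24/5 17/10 -18/5; 17/10 911/120 49/15; -18/5 49/15 88/15]

x̄ = F·x = [-3, -2, 4]
P̄ = F·P·Fᵀ + Q = [6 0 -2; 0 10 1; -2 1 8]
y = z − H·x̄ = [6]
S = H·P̄·Hᵀ + R = [120]
K = P̄·Hᵀ·S⁻¹ = [-1/10; 17/120; -2/15]
x' = x̄ + K·y = [-18/5, -23/20, 16/5]
P' = (I − K·H)·P̄ = [24/5 17/10 -18/5; 17/10 911/120 49/15; -18/5 49/15 88/15]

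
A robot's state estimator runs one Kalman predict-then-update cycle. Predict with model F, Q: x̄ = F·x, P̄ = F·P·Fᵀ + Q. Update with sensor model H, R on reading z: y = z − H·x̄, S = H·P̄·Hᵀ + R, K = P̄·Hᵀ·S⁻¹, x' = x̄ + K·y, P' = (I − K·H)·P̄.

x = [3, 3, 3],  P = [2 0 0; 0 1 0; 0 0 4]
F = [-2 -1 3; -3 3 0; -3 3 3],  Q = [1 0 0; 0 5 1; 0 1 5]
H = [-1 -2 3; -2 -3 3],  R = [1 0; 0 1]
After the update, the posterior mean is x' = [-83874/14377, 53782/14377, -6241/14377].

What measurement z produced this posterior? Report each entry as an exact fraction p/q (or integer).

z = [-3, -1]

x̄ = F·x = [0, 0, 9]
P̄ = F·P·Fᵀ + Q = [46 9 45; 9 32 28; 45 28 68]
S = H·P̄·Hᵀ + R = [217 134; 134 149]
K = P̄·Hᵀ·S⁻¹ = [8435/14377 -6042/14377; 5659/14377 -7984/14377; 11327/14377 -7292/14377]
x' − x̄ = [-83874/14377, 53782/14377, -135634/14377] = K·y
y = (KᵀK)⁻¹·Kᵀ·(x' − x̄) = [-30, -28]
z = y + H·x̄ = [-30, -28] + [27, 27] = [-3, -1]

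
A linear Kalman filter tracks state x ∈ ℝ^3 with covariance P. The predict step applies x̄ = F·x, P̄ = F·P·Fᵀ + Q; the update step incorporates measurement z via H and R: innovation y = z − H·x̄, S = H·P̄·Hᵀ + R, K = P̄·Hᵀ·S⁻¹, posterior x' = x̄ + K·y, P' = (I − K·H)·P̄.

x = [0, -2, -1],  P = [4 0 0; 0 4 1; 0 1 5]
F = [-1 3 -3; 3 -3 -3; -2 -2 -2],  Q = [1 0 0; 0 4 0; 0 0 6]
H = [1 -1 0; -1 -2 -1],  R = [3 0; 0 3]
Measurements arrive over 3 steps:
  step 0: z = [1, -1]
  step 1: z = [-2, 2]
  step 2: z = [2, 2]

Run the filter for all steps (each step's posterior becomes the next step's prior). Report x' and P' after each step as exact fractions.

step 0: x̄ = F·x = [-3, 9, 6]
step 0: P̄ = F·P·Fᵀ + Q = [68 -3 14; -3 139 42; 14 42 66]
step 0: y = z − H·x̄ = [13, 20]
step 0: S = H·P̄·Hᵀ + R = [216 241; 241 877]
step 0: K = P̄·Hᵀ·S⁻¹ = [80583/131351 -33527/131351; -48137/131351 -34250/131351; 14968/131351 -28676/131351]
step 0: x' = x̄ + K·y = [-17014/131351, -128622/131351, 409170/131351]
step 0: P' = (I − K·H)·P̄ = [662423/131351 420674/131351 -1403190/131351; 420674/131351 565085/131351 -1448094/131351; -1403190/131351 -1448094/131351 4385406/131351]
step 1: x̄ = F·x = [-1596362/131351, -892686/131351, -527068/131351]
step 1: P̄ = F·P·Fᵀ + Q = [60470701/131351 45862848/131351 11338556/131351; 45862848/131351 42661226/131351 8351280/131351; 11338556/131351 8351280/131351 3794882/131351]
step 1: y = z − H·x̄ = [440974/131351, -3646100/131351]
step 1: S = H·P̄·Hᵀ + R = [11800284/131351 -23998373/131351; -23998373/131351 474838164/131351]
step 1: K = P̄·Hᵀ·S⁻¹ = [22929351873/38273810497 -12022703933/38273810497; -13919944132/38273810497 -11950708814/38273810497; 4982531510/38273810497 -2314288084/38273810497]
step 1: x' = x̄ + K·y = [-54446695112/38273810497, 24884859390/38273810497, -72611614056/38273810497]
step 1: P' = (I − K·H)·P̄ = [101736770429/38273810497 32948714810/38273810497 -131566088250/38273810497; 32948714810/38273810497 74708547206/38273810497 -146513682780/38273810497; -131566088250/38273810497 -146513682780/38273810497 431536318062/38273810497]
step 2: x̄ = F·x = [346936115450/38273810497, -20159821338/38273810497, 204346899556/38273810497]
step 2: P̄ = F·P·Fᵀ + Q = [6346371840018/38273810497 4091020733637/38273810497 1160116600754/38273810497; 4091020733637/38273810497 4762796395141/38273810497 668884375674/38273810497; 1160116600754/38273810497 668884375674/38273810497 700520956010/38273810497]
step 2: y = z − H·x̄ = [-290548315794/38273810497, 587510993324/38273810497]
step 2: S = H·P̄·Hᵀ + R = [3041948199376/38273810497 -1403032008453/38273810497; -1403032008453/38273810497 47572753446835/38273810497]
step 2: K = P̄·Hᵀ·S⁻¹ = [2228201252656401/3729582997266583 -1164226005549599/3729582997266583; -1358663484269677/3729582997266583 -1160016909524240/3729582997266583; 493334811908312/3729582997266583 -236197328070376/3729582997266583]
step 2: x' = x̄ + K·y = [-978963431570960/3729582997266583, -9456937312796908/3729582997266583, 12541803137375468/3729582997266583]
step 2: P' = (I − K·H)·P̄ = [9901022023514447/3729582997266583 3216418265545244/3729582997266583 -12841180537956138/3729582997266583; 3216418265545244/3729582997266583 7292408718354275/3729582997266583 -14321184973681074/3729582997266583; -12841180537956138/3729582997266583 -14321184973681074/3729582997266583 42192142469529414/3729582997266583]

step 0: x' = [-17014/131351, -128622/131351, 409170/131351], P' = [662423/131351 420674/131351 -1403190/131351; 420674/131351 565085/131351 -1448094/131351; -1403190/131351 -1448094/131351 4385406/131351]
step 1: x' = [-54446695112/38273810497, 24884859390/38273810497, -72611614056/38273810497], P' = [101736770429/38273810497 32948714810/38273810497 -131566088250/38273810497; 32948714810/38273810497 74708547206/38273810497 -146513682780/38273810497; -131566088250/38273810497 -146513682780/38273810497 431536318062/38273810497]
step 2: x' = [-978963431570960/3729582997266583, -9456937312796908/3729582997266583, 12541803137375468/3729582997266583], P' = [9901022023514447/3729582997266583 3216418265545244/3729582997266583 -12841180537956138/3729582997266583; 3216418265545244/3729582997266583 7292408718354275/3729582997266583 -14321184973681074/3729582997266583; -12841180537956138/3729582997266583 -14321184973681074/3729582997266583 42192142469529414/3729582997266583]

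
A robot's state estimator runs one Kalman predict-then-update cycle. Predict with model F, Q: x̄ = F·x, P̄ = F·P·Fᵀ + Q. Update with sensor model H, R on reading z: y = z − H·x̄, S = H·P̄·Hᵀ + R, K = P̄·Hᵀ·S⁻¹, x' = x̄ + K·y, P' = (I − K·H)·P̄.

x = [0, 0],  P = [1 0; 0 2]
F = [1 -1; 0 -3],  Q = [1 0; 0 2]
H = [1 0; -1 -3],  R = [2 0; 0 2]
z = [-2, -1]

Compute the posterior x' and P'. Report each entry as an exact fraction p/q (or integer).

x' = [-191/212, 63/106]
P' = [101/106 -15/53; -15/53 16/53]

x̄ = F·x = [0, 0]
P̄ = F·P·Fᵀ + Q = [4 6; 6 20]
y = z − H·x̄ = [-2, -1]
S = H·P̄·Hᵀ + R = [6 -22; -22 222]
K = P̄·Hᵀ·S⁻¹ = [101/212 -11/212; -15/106 -33/106]
x' = x̄ + K·y = [-191/212, 63/106]
P' = (I − K·H)·P̄ = [101/106 -15/53; -15/53 16/53]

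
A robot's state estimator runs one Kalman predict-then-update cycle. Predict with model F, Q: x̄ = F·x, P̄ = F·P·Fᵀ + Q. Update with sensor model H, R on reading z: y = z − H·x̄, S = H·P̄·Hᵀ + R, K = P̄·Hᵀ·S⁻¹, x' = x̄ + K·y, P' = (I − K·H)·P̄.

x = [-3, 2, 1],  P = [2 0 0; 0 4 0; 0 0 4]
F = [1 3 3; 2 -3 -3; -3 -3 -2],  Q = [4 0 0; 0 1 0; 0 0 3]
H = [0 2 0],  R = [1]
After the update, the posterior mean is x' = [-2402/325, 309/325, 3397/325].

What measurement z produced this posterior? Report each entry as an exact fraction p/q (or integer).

z = [2]

x̄ = F·x = [6, -15, 1]
P̄ = F·P·Fᵀ + Q = [78 -68 -66; -68 81 48; -66 48 73]
S = H·P̄·Hᵀ + R = [325]
K = P̄·Hᵀ·S⁻¹ = [-136/325; 162/325; 96/325]
x' − x̄ = [-4352/325, 5184/325, 3072/325] = K·y
y = (KᵀK)⁻¹·Kᵀ·(x' − x̄) = [32]
z = y + H·x̄ = [32] + [-30] = [2]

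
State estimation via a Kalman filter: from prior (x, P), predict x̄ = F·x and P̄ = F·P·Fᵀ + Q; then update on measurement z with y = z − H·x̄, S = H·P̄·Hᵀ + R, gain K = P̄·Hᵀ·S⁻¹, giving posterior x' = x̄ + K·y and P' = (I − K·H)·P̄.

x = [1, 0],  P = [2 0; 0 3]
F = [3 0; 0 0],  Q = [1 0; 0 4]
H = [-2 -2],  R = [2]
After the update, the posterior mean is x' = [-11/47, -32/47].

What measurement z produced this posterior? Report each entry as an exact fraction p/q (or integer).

z = [2]

x̄ = F·x = [3, 0]
P̄ = F·P·Fᵀ + Q = [19 0; 0 4]
S = H·P̄·Hᵀ + R = [94]
K = P̄·Hᵀ·S⁻¹ = [-19/47; -4/47]
x' − x̄ = [-152/47, -32/47] = K·y
y = (KᵀK)⁻¹·Kᵀ·(x' − x̄) = [8]
z = y + H·x̄ = [8] + [-6] = [2]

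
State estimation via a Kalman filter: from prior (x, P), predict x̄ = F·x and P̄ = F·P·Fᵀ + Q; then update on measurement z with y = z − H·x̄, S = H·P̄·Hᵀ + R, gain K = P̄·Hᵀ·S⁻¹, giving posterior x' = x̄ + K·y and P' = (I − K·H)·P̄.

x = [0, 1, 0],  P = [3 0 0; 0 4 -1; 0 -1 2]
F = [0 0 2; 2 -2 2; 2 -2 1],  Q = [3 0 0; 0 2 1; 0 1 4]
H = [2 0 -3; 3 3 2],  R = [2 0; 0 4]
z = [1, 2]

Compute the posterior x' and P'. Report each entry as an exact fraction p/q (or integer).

x̄ = F·x = [0, -2, -2]
P̄ = F·P·Fᵀ + Q = [11 12 8; 12 46 39; 8 39 38]
y = z − H·x̄ = [-5, 12]
S = H·P̄·Hᵀ + R = [292 -481; -481 1449]
K = P̄·Hᵀ·S⁻¹ = [37987/191747 23858/191747; -13545/191747 28851/191747; -37625/191747 16226/191747]
x' = x̄ + K·y = [96361/191747, 30443/191747, -657/191747]
P' = (I − K·H)·P̄ = [157261/191747 -178461/191747 79516/191747; -178461/191747 290225/191747 -109944/191747; 79516/191747 -109944/191747 78094/191747]

x' = [96361/191747, 30443/191747, -657/191747]
P' = [157261/191747 -178461/191747 79516/191747; -178461/191747 290225/191747 -109944/191747; 79516/191747 -109944/191747 78094/191747]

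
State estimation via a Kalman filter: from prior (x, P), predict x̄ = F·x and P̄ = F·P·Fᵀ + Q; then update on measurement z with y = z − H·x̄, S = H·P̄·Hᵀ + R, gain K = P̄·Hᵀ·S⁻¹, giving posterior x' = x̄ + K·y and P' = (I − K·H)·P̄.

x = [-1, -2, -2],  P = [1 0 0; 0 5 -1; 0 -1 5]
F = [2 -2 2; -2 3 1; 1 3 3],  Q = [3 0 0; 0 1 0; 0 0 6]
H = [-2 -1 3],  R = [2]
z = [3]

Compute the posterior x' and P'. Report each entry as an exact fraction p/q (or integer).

x̄ = F·x = [-2, -6, -13]
P̄ = F·P·Fᵀ + Q = [55 -28 2; -28 49 46; 2 46 79]
y = z − H·x̄ = [32]
S = H·P̄·Hᵀ + R = [570]
K = P̄·Hᵀ·S⁻¹ = [-2/15; 29/114; 187/570]
x' = x̄ + K·y = [-94/15, 122/57, -713/285]
P' = (I − K·H)·P̄ = [673/15 -26/3 404/15; -26/3 1381/114 -179/114; 404/15 -179/114 10061/570]

x' = [-94/15, 122/57, -713/285]
P' = [673/15 -26/3 404/15; -26/3 1381/114 -179/114; 404/15 -179/114 10061/570]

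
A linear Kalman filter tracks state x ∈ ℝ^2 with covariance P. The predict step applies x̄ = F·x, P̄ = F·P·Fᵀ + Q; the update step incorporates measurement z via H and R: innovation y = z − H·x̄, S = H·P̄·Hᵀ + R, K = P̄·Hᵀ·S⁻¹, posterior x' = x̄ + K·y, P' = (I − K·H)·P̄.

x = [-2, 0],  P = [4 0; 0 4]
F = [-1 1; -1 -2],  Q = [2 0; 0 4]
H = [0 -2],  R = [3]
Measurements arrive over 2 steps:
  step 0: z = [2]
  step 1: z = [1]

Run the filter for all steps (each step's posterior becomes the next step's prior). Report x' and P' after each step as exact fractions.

step 0: x̄ = F·x = [2, 2]
step 0: P̄ = F·P·Fᵀ + Q = [10 -4; -4 24]
step 0: y = z − H·x̄ = [6]
step 0: S = H·P̄·Hᵀ + R = [99]
step 0: K = P̄·Hᵀ·S⁻¹ = [8/99; -16/33]
step 0: x' = x̄ + K·y = [82/33, -10/11]
step 0: P' = (I − K·H)·P̄ = [926/99 -4/33; -4/33 8/11]
step 1: x̄ = F·x = [-112/33, -2/3]
step 1: P̄ = F·P·Fᵀ + Q = [1220/99 70/9; 70/9 142/9]
step 1: y = z − H·x̄ = [-1/3]
step 1: S = H·P̄·Hᵀ + R = [595/9]
step 1: K = P̄·Hᵀ·S⁻¹ = [-4/17; -284/595]
step 1: x' = x̄ + K·y = [-620/187, -302/595]
step 1: P' = (I − K·H)·P̄ = [1620/187 6/17; 6/17 426/595]

step 0: x' = [82/33, -10/11], P' = [926/99 -4/33; -4/33 8/11]
step 1: x' = [-620/187, -302/595], P' = [1620/187 6/17; 6/17 426/595]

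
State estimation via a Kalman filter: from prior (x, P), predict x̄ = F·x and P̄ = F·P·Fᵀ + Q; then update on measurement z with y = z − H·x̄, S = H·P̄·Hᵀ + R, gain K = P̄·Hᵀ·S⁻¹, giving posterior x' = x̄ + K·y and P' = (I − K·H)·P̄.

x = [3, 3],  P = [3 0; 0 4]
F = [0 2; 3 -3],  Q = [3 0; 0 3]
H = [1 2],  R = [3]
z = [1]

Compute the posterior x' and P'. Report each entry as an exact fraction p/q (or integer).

x' = [257/38, -54/19]
P' = [2769/190 -714/95; -714/95 438/95]

x̄ = F·x = [6, 0]
P̄ = F·P·Fᵀ + Q = [19 -24; -24 66]
y = z − H·x̄ = [-5]
S = H·P̄·Hᵀ + R = [190]
K = P̄·Hᵀ·S⁻¹ = [-29/190; 54/95]
x' = x̄ + K·y = [257/38, -54/19]
P' = (I − K·H)·P̄ = [2769/190 -714/95; -714/95 438/95]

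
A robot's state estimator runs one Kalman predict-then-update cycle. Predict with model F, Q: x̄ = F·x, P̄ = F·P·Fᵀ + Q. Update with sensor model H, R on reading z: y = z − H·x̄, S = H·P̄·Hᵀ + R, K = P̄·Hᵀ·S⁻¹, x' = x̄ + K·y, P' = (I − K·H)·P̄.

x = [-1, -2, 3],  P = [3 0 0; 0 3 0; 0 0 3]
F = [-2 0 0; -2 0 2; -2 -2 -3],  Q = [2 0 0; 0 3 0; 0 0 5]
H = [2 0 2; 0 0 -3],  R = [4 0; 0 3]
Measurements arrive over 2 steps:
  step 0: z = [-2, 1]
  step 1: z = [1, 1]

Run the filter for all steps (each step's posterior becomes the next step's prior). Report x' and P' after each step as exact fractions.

step 0: x' = [-658/2183, 9640/2183, -981/2183], P' = [2574/2183 3216/2183 -628/2183; 3216/2183 27909/2183 -978/2183; -628/2183 -978/2183 696/2183]
step 1: x' = [3009856/3054187, 832478/3054187, -2434609/6108374], P' = [3236382/3054187 2628568/3054187 -786038/3054187; 2628568/3054187 20716313/3054187 -608624/3054187; -786038/3054187 -608624/3054187 950997/3054187]

step 0: x̄ = F·x = [2, 8, -3]
step 0: P̄ = F·P·Fᵀ + Q = [14 12 12; 12 27 -6; 12 -6 56]
step 0: y = z − H·x̄ = [0, -8]
step 0: S = H·P̄·Hᵀ + R = [380 -408; -408 507]
step 0: K = P̄·Hᵀ·S⁻¹ = [973/2183 628/2183; 1119/2183 978/2183; 34/2183 -696/2183]
step 0: x' = x̄ + K·y = [-658/2183, 9640/2183, -981/2183]
step 0: P' = (I − K·H)·P̄ = [2574/2183 3216/2183 -628/2183; 3216/2183 27909/2183 -978/2183; -628/2183 -978/2183 696/2183]
step 1: x̄ = F·x = [1316/2183, -646/2183, -15021/2183]
step 1: P̄ = F·P·Fᵀ + Q = [14662/2183 12808/2183 19392/2183; 12808/2183 24653/2183 21640/2183; 19392/2183 21640/2183 145567/2183]
step 1: y = z − H·x̄ = [29593/2183, -42880/2183]
step 1: S = H·P̄·Hᵀ + R = [804784/2183 -989754/2183; -989754/2183 1316652/2183]
step 1: K = P̄·Hᵀ·S⁻¹ = [1225172/3054187 786038/3054187; 1009972/3054187 608624/3054187; 164959/6108374 -950997/3054187]
step 1: x' = x̄ + K·y = [3009856/3054187, 832478/3054187, -2434609/6108374]
step 1: P' = (I − K·H)·P̄ = [3236382/3054187 2628568/3054187 -786038/3054187; 2628568/3054187 20716313/3054187 -608624/3054187; -786038/3054187 -608624/3054187 950997/3054187]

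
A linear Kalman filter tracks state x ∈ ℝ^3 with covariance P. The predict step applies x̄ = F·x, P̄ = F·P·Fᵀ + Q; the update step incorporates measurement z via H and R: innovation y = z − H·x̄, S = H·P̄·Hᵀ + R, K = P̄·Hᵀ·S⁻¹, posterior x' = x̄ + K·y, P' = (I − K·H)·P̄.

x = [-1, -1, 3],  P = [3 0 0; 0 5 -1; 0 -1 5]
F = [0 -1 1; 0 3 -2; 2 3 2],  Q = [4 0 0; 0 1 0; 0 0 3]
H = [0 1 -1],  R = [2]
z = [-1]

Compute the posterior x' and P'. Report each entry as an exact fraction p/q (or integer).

x̄ = F·x = [4, -9, 1]
P̄ = F·P·Fᵀ + Q = [16 -30 -6; -30 78 25; -6 25 68]
y = z − H·x̄ = [9]
S = H·P̄·Hᵀ + R = [98]
K = P̄·Hᵀ·S⁻¹ = [-12/49; 53/98; -43/98]
x' = x̄ + K·y = [88/49, -405/98, -289/98]
P' = (I − K·H)·P̄ = [496/49 -834/49 -810/49; -834/49 4835/98 4729/98; -810/49 4729/98 4815/98]

x' = [88/49, -405/98, -289/98]
P' = [496/49 -834/49 -810/49; -834/49 4835/98 4729/98; -810/49 4729/98 4815/98]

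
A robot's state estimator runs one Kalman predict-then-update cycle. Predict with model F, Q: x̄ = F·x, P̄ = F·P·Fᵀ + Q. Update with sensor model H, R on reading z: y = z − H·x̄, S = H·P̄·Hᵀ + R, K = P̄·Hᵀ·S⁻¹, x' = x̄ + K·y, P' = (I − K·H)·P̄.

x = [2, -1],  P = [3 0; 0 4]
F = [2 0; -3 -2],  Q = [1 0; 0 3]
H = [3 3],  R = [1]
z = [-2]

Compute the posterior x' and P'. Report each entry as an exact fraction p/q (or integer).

x' = [431/104, -125/26]
P' = [2479/208 -621/52; -621/52 157/13]

x̄ = F·x = [4, -4]
P̄ = F·P·Fᵀ + Q = [13 -18; -18 46]
y = z − H·x̄ = [-2]
S = H·P̄·Hᵀ + R = [208]
K = P̄·Hᵀ·S⁻¹ = [-15/208; 21/52]
x' = x̄ + K·y = [431/104, -125/26]
P' = (I − K·H)·P̄ = [2479/208 -621/52; -621/52 157/13]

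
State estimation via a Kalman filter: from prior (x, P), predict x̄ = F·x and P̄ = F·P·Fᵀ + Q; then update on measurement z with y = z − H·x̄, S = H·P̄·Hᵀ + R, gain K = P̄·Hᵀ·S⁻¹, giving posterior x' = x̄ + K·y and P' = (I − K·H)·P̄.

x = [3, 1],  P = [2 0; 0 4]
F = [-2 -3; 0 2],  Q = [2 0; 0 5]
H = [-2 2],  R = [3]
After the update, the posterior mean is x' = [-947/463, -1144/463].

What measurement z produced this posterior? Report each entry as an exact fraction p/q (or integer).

z = [-1]

x̄ = F·x = [-9, 2]
P̄ = F·P·Fᵀ + Q = [46 -24; -24 21]
S = H·P̄·Hᵀ + R = [463]
K = P̄·Hᵀ·S⁻¹ = [-140/463; 90/463]
x' − x̄ = [3220/463, -2070/463] = K·y
y = (KᵀK)⁻¹·Kᵀ·(x' − x̄) = [-23]
z = y + H·x̄ = [-23] + [22] = [-1]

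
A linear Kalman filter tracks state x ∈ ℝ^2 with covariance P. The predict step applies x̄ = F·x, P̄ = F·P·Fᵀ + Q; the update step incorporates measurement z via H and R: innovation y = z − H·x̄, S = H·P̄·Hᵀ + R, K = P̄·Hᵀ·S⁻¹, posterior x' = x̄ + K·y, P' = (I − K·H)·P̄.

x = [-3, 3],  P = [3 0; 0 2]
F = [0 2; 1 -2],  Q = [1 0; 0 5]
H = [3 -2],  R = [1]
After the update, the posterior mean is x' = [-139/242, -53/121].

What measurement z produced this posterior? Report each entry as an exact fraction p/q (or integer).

z = [-1]

x̄ = F·x = [6, -9]
P̄ = F·P·Fᵀ + Q = [9 -8; -8 16]
S = H·P̄·Hᵀ + R = [242]
K = P̄·Hᵀ·S⁻¹ = [43/242; -28/121]
x' − x̄ = [-1591/242, 1036/121] = K·y
y = (KᵀK)⁻¹·Kᵀ·(x' − x̄) = [-37]
z = y + H·x̄ = [-37] + [36] = [-1]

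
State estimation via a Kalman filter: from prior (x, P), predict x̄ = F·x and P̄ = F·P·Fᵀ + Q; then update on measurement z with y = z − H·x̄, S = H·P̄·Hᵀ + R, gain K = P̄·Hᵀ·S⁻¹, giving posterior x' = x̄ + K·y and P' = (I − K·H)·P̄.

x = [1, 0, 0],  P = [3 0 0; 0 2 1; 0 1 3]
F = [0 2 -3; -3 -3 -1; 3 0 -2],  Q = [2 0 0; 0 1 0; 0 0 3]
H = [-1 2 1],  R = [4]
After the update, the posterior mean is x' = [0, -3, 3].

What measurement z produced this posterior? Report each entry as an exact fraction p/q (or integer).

x̄ = F·x = [0, -3, 3]
P̄ = F·P·Fᵀ + Q = [25 4 14; 4 55 -15; 14 -15 42]
S = H·P̄·Hᵀ + R = [187]
K = P̄·Hᵀ·S⁻¹ = [-3/187; 91/187; -2/187]
x' − x̄ = [0, 0, 0] = K·y
y = (KᵀK)⁻¹·Kᵀ·(x' − x̄) = [0]
z = y + H·x̄ = [0] + [-3] = [-3]

z = [-3]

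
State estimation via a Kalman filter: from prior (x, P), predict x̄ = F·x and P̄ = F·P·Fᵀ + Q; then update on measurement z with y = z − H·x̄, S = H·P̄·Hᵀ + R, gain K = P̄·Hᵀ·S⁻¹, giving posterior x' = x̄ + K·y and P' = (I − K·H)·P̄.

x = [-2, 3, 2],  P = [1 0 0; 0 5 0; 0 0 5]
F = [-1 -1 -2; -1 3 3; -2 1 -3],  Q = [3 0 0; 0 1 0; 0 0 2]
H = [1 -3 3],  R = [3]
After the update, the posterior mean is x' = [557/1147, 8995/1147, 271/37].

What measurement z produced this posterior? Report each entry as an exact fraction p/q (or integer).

x̄ = F·x = [-5, 17, 1]
P̄ = F·P·Fᵀ + Q = [29 -44 27; -44 92 -28; 27 -28 56]
S = H·P̄·Hᵀ + R = [2294]
K = P̄·Hᵀ·S⁻¹ = [121/1147; -202/1147; 9/74]
x' − x̄ = [6292/1147, -10504/1147, 234/37] = K·y
y = (KᵀK)⁻¹·Kᵀ·(x' − x̄) = [52]
z = y + H·x̄ = [52] + [-53] = [-1]

z = [-1]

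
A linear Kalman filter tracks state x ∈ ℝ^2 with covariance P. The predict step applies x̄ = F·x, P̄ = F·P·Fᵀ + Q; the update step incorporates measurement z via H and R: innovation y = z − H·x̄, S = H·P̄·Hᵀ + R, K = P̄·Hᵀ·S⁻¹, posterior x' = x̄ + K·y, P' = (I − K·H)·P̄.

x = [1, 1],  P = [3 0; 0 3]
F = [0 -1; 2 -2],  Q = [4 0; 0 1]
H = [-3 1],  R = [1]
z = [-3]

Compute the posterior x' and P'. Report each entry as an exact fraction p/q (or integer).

x' = [37/53, -42/53]
P' = [146/53 423/53; 423/53 1276/53]

x̄ = F·x = [-1, 0]
P̄ = F·P·Fᵀ + Q = [7 6; 6 25]
y = z − H·x̄ = [-6]
S = H·P̄·Hᵀ + R = [53]
K = P̄·Hᵀ·S⁻¹ = [-15/53; 7/53]
x' = x̄ + K·y = [37/53, -42/53]
P' = (I − K·H)·P̄ = [146/53 423/53; 423/53 1276/53]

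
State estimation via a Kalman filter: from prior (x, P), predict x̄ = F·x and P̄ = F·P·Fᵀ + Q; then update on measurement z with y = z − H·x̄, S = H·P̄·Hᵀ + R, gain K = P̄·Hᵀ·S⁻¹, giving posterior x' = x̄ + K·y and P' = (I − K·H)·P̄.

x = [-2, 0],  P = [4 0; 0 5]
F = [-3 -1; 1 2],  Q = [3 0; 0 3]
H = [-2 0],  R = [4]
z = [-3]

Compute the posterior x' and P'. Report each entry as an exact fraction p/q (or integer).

x' = [8/5, 1/5]
P' = [44/45 -22/45; -22/45 731/45]

x̄ = F·x = [6, -2]
P̄ = F·P·Fᵀ + Q = [44 -22; -22 27]
y = z − H·x̄ = [9]
S = H·P̄·Hᵀ + R = [180]
K = P̄·Hᵀ·S⁻¹ = [-22/45; 11/45]
x' = x̄ + K·y = [8/5, 1/5]
P' = (I − K·H)·P̄ = [44/45 -22/45; -22/45 731/45]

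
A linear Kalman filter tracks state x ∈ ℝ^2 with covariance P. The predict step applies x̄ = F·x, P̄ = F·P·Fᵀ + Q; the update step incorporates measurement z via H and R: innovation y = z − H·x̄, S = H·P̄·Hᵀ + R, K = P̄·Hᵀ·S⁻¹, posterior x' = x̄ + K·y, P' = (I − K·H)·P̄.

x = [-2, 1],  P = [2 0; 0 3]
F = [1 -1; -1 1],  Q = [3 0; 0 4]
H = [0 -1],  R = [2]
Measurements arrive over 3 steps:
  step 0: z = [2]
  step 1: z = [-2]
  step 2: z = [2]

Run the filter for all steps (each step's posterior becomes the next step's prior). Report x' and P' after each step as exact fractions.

step 0: x' = [-8/11, -12/11], P' = [63/11 -10/11; -10/11 18/11]
step 1: x' = [-178/167, 282/167], P' = [1107/167 -202/167; -202/167 290/167]
step 2: x' = [842/2803, -4018/2803], P' = [19215/2803 -3602/2803; -3602/2803 4938/2803]

step 0: x̄ = F·x = [-3, 3]
step 0: P̄ = F·P·Fᵀ + Q = [8 -5; -5 9]
step 0: y = z − H·x̄ = [5]
step 0: S = H·P̄·Hᵀ + R = [11]
step 0: K = P̄·Hᵀ·S⁻¹ = [5/11; -9/11]
step 0: x' = x̄ + K·y = [-8/11, -12/11]
step 0: P' = (I − K·H)·P̄ = [63/11 -10/11; -10/11 18/11]
step 1: x̄ = F·x = [4/11, -4/11]
step 1: P̄ = F·P·Fᵀ + Q = [134/11 -101/11; -101/11 145/11]
step 1: y = z − H·x̄ = [-26/11]
step 1: S = H·P̄·Hᵀ + R = [167/11]
step 1: K = P̄·Hᵀ·S⁻¹ = [101/167; -145/167]
step 1: x' = x̄ + K·y = [-178/167, 282/167]
step 1: P' = (I − K·H)·P̄ = [1107/167 -202/167; -202/167 290/167]
step 2: x̄ = F·x = [-460/167, 460/167]
step 2: P̄ = F·P·Fᵀ + Q = [2302/167 -1801/167; -1801/167 2469/167]
step 2: y = z − H·x̄ = [794/167]
step 2: S = H·P̄·Hᵀ + R = [2803/167]
step 2: K = P̄·Hᵀ·S⁻¹ = [1801/2803; -2469/2803]
step 2: x' = x̄ + K·y = [842/2803, -4018/2803]
step 2: P' = (I − K·H)·P̄ = [19215/2803 -3602/2803; -3602/2803 4938/2803]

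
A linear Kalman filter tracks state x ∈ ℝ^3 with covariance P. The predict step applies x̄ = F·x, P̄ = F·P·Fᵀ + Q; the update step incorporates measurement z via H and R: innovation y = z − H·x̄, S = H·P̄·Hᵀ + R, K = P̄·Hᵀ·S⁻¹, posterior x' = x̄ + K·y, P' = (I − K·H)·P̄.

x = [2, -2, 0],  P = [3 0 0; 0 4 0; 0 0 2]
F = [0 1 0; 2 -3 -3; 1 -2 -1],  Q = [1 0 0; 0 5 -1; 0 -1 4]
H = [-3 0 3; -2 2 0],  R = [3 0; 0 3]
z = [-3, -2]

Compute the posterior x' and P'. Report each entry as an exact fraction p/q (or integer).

x̄ = F·x = [-2, 10, 6]
P̄ = F·P·Fᵀ + Q = [5 -12 -8; -12 71 35; -8 35 25]
y = z − H·x̄ = [-27, -26]
S = H·P̄·Hᵀ + R = [417 360; 360 403]
K = P̄·Hᵀ·S⁻¹ = [-1159/12817 -46/12817; -979/12817 6154/12817; 2979/12817 74/12817]
x' = x̄ + K·y = [6855/12817, -5401/12817, -5455/12817]
P' = (I − K·H)·P̄ = [17320/12817 17251/12817 16161/12817; 17251/12817 26482/12817 16272/12817; 16161/12817 16272/12817 19140/12817]

x' = [6855/12817, -5401/12817, -5455/12817]
P' = [17320/12817 17251/12817 16161/12817; 17251/12817 26482/12817 16272/12817; 16161/12817 16272/12817 19140/12817]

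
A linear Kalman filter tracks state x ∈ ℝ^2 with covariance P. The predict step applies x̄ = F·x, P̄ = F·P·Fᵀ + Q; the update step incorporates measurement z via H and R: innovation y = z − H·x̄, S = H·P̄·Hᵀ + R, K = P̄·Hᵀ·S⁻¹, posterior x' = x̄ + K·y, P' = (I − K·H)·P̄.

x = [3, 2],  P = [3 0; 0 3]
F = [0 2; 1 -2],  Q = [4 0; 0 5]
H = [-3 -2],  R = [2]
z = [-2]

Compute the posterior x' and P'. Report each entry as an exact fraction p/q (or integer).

x' = [68/41, -57/41]
P' = [368/41 -540/41; -540/41 812/41]

x̄ = F·x = [4, -1]
P̄ = F·P·Fᵀ + Q = [16 -12; -12 20]
y = z − H·x̄ = [8]
S = H·P̄·Hᵀ + R = [82]
K = P̄·Hᵀ·S⁻¹ = [-12/41; -2/41]
x' = x̄ + K·y = [68/41, -57/41]
P' = (I − K·H)·P̄ = [368/41 -540/41; -540/41 812/41]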